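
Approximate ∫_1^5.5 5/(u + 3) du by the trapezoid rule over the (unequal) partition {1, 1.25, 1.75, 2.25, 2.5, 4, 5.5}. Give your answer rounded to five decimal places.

3.78894

Subinterval widths: 0.25, 0.5, 0.5, 0.25, 1.5, 1.5.
f(1) = 1.25, f(1.25) = 20/17, f(1.75) = 20/19, f(2.25) = 20/21, f(2.5) = 10/11, f(4) = 5/7, f(5.5) = 10/17.
On each subinterval the trapezoid contributes (Δu_i/2)·[f(u_{i-1}) + f(u_i)].
Sum ≈ 3.78894.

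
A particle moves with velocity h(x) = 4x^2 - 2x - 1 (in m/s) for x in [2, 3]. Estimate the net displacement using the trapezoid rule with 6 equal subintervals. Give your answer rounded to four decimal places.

Δx = (3 − 2)/6 = 1/6.
h(2) = 11, h(13/6) = 121/9, h(7/3) = 145/9, h(2.5) = 19, h(8/3) = 199/9, h(17/6) = 229/9, h(3) = 29.
T_6 = (Δx/2)·[h(x_0) + 2h(x_1) + ... + 2h(x_{5}) + h(x_6)].
Sum ≈ 19.3519.

19.3519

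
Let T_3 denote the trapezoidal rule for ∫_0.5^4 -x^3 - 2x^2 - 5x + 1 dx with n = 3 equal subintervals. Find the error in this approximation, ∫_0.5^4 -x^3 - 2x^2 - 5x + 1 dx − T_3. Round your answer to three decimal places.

6.947

Exact integral: ∫_0.5^4 f(x) dx ≈ -142.44271.
T_3 ≈ -149.39005.
Error ≈ -142.44271 − (-149.39005) ≈ 6.947.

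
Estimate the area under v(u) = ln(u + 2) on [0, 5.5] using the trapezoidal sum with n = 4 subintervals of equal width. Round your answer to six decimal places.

8.168798

Δu = (5.5 − 0)/4 = 1.375.
v(0) ≈ 0.693147, v(1.375) ≈ 1.216395, v(2.75) ≈ 1.558145, v(4.125) ≈ 1.812379, v(5.5) ≈ 2.014903.
T_4 = (Δu/2)·[v(u_0) + 2v(u_1) + 2v(u_2) + 2v(u_3) + v(u_4)].
Sum ≈ 8.168798.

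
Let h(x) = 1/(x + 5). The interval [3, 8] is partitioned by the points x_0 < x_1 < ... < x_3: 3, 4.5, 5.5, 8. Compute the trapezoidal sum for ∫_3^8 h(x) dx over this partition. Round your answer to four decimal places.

0.4881

Subinterval widths: 1.5, 1, 2.5.
h(3) = 0.125, h(4.5) = 2/19, h(5.5) = 2/21, h(8) = 1/13.
On each subinterval the trapezoid contributes (Δx_i/2)·[h(x_{i-1}) + h(x_i)].
Sum ≈ 0.4881.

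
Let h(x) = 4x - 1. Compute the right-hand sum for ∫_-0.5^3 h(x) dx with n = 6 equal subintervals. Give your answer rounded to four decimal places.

Δx = (3 − (-0.5))/6 = 7/12.
Right endpoints: 1/12, 2/3, 1.25, 11/6, 29/12, 3.
h(1/12) = -2/3, h(2/3) = 5/3, h(1.25) = 4, h(11/6) = 19/3, h(29/12) = 26/3, h(3) = 11.
Sum = Δx · [h(1/12) + h(2/3) + h(1.25) + ...].
Sum ≈ 18.0833.

18.0833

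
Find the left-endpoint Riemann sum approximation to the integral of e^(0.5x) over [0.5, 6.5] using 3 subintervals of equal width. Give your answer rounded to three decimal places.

Δx = (6.5 − 0.5)/3 = 2.
Left endpoints: 0.5, 2.5, 4.5.
f(0.5) ≈ 1.284, f(2.5) ≈ 3.490, f(4.5) ≈ 9.488.
Sum = Δx · [f(0.5) + f(2.5) + f(4.5)].
Sum ≈ 28.524.

28.524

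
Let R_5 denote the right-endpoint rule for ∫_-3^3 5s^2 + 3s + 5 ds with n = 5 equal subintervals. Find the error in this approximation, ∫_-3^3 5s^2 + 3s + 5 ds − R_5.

Exact integral: ∫_-3^3 f(s) ds = 120.
R_5 = 138.
Error = 120 − 138 = -18.

-18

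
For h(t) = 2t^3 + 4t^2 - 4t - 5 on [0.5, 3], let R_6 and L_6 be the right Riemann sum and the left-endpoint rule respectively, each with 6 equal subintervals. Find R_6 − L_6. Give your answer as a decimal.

R_6 ≈ 63.757234.
L_6 ≈ 30.944734.
R_6 − L_6 = 32.8125.

32.8125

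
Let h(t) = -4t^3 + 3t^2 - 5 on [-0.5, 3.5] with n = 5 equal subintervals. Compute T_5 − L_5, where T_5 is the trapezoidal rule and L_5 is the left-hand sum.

-54.4

T_5 = -133.4.
L_5 = -79.
T_5 − L_5 = -54.4.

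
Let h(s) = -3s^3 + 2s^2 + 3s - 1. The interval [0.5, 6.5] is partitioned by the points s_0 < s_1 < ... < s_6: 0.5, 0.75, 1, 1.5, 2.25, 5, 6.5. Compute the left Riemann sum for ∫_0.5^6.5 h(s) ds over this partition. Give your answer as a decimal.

-517.4765625

Subinterval widths: 0.25, 0.25, 0.5, 0.75, 2.75, 1.5.
Left endpoints: 0.5, 0.75, 1, 1.5, 2.25, 5.
h(0.5) = 0.625, h(0.75) = 1.109375, h(1) = 1, h(1.5) = -2.125, h(2.25) = -18.296875, h(5) = -311.
Sum = Σ Δs_i · h(s_i).
Sum = -517.4765625.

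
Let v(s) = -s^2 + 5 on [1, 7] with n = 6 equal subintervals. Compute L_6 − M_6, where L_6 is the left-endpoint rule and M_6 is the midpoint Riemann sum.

L_6 = -61.
M_6 = -83.5.
L_6 − M_6 = 22.5.

22.5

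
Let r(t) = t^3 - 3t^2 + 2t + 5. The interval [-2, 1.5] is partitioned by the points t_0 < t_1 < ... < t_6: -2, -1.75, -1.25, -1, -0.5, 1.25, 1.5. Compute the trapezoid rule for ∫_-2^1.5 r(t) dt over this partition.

-0.3359375

Subinterval widths: 0.25, 0.5, 0.25, 0.5, 1.75, 0.25.
r(-2) = -19, r(-1.75) = -13.046875, r(-1.25) = -4.140625, r(-1) = -1, r(-0.5) = 3.125, r(1.25) = 4.765625, r(1.5) = 4.625.
On each subinterval the trapezoid contributes (Δt_i/2)·[r(t_{i-1}) + r(t_i)].
Sum = -0.3359375.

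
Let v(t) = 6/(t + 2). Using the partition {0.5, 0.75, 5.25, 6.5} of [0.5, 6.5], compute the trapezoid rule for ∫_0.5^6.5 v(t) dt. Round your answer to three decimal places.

Subinterval widths: 0.25, 4.5, 1.25.
v(0.5) = 2.4, v(0.75) = 24/11, v(5.25) = 24/29, v(6.5) = 12/17.
On each subinterval the trapezoid contributes (Δt_i/2)·[v(t_{i-1}) + v(t_i)].
Sum ≈ 8.302.

8.302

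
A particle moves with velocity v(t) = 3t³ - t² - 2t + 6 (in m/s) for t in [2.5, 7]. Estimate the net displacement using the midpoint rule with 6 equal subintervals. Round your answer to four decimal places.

1637.7715

Δt = (7 − 2.5)/6 = 0.75.
Midpoints: 2.875, 3.625, 4.375, 5.125, 5.875, 6.625.
v(2.875) = 32397/512, v(3.625) = 65799/512, v(4.375) = 117417/512, v(5.125) = 191139/512, v(5.875) = 290853/512, v(6.625) = 420447/512.
Sum = Δt · [v(2.875) + v(3.625) + v(4.375) + ...].
Sum ≈ 1637.7715.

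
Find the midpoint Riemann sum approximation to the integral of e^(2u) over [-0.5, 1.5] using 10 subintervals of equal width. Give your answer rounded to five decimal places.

9.79341

Δu = (1.5 − (-0.5))/10 = 0.2.
Midpoints: -0.4, -0.2, 0, 0.2, 0.4, 0.6, 0.8, 1, 1.2, 1.4.
f(-0.4) ≈ 0.44933, f(-0.2) ≈ 0.67032, f(0) ≈ 1.00000, f(0.2) ≈ 1.49182, f(0.4) ≈ 2.22554, f(0.6) ≈ 3.32012, f(0.8) ≈ 4.95303, f(1) ≈ 7.38906, f(1.2) ≈ 11.02318, f(1.4) ≈ 16.44465.
Sum = Δu · [f(-0.4) + f(-0.2) + f(0) + ...].
Sum ≈ 9.79341.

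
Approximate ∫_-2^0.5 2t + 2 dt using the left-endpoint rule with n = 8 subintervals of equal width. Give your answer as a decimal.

Δt = (0.5 − (-2))/8 = 0.3125.
Left endpoints: -2, -1.6875, -1.375, -1.0625, -0.75, -0.4375, -0.125, 0.1875.
f(-2) = -2, f(-1.6875) = -1.375, f(-1.375) = -0.75, f(-1.0625) = -0.125, f(-0.75) = 0.5, f(-0.4375) = 1.125, f(-0.125) = 1.75, f(0.1875) = 2.375.
Sum = Δt · [f(-2) + f(-1.6875) + f(-1.375) + ...].
Sum = 0.46875.

0.46875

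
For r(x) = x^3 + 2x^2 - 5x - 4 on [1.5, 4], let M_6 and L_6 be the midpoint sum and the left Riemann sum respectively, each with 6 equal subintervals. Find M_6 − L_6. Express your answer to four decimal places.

14.6430

M_6 ≈ 58.405310.
L_6 ≈ 43.762297.
M_6 − L_6 ≈ 14.6430.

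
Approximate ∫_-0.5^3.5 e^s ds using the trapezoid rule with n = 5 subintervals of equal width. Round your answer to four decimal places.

34.2245

Δs = (3.5 − (-0.5))/5 = 0.8.
f(-0.5) ≈ 0.6065, f(0.3) ≈ 1.3499, f(1.1) ≈ 3.0042, f(1.9) ≈ 6.6859, f(2.7) ≈ 14.8797, f(3.5) ≈ 33.1155.
T_5 = (Δs/2)·[f(s_0) + 2f(s_1) + ... + 2f(s_{4}) + f(s_5)].
Sum ≈ 34.2245.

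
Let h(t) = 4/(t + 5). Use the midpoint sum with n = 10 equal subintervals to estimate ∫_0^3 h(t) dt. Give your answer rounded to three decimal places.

Δt = (3 − 0)/10 = 0.3.
Midpoints: 0.15, 0.45, 0.75, 1.05, 1.35, 1.65, 1.95, 2.25, 2.55, 2.85.
h(0.15) = 80/103, h(0.45) = 80/109, h(0.75) = 16/23, h(1.05) = 80/121, h(1.35) = 80/127, h(1.65) = 80/133, h(1.95) = 80/139, h(2.25) = 16/29, h(2.55) = 80/151, h(2.85) = 80/157.
Sum = Δt · [h(0.15) + h(0.45) + h(0.75) + ...].
Sum ≈ 1.880.

1.880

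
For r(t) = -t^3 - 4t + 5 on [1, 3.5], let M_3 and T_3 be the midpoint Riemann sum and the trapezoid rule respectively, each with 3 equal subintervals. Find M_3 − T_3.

M_3 = -46.2890625.
T_3 = -49.21875.
M_3 − T_3 = 2.9296875.

2.9296875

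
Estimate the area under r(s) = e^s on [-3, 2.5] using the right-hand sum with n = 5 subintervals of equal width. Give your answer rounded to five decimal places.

20.00510

Δs = (2.5 − (-3))/5 = 1.1.
Right endpoints: -1.9, -0.8, 0.3, 1.4, 2.5.
r(-1.9) ≈ 0.14957, r(-0.8) ≈ 0.44933, r(0.3) ≈ 1.34986, r(1.4) ≈ 4.05520, r(2.5) ≈ 12.18249.
Sum = Δs · [r(-1.9) + r(-0.8) + r(0.3) + r(1.4) + r(2.5)].
Sum ≈ 20.00510.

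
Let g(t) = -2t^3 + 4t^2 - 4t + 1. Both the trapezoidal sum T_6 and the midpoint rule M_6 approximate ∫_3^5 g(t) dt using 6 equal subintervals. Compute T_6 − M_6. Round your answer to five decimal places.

-1.11111

T_6 ≈ -172.0740741.
M_6 ≈ -170.9629630.
T_6 − M_6 ≈ -1.11111.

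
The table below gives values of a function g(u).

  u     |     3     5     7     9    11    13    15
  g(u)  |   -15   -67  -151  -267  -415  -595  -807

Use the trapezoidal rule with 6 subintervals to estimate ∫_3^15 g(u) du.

-3812

Δu = 2.
T_6 = (2/2)·[(-15) + 2·(-67) + 2·(-151) + 2·(-267) + 2·(-415) + 2·(-595) + (-807)] = -3812.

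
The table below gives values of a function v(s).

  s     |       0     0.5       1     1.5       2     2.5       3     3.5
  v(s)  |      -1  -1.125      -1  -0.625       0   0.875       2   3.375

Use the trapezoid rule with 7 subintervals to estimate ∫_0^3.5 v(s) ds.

0.65625

Δs = 0.5.
T_7 = (0.5/2)·[(-1) + 2·(-1.125) + 2·(-1) + 2·(-0.625) + 2·0 + 2·0.875 + 2·2 + 3.375] = 0.65625.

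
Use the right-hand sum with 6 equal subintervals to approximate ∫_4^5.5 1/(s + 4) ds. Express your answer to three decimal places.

0.169

Δs = (5.5 − 4)/6 = 0.25.
Right endpoints: 4.25, 4.5, 4.75, 5, 5.25, 5.5.
f(4.25) = 4/33, f(4.5) = 2/17, f(4.75) = 4/35, f(5) = 1/9, f(5.25) = 4/37, f(5.5) = 2/19.
Sum = Δs · [f(4.25) + f(4.5) + f(4.75) + ...].
Sum ≈ 0.169.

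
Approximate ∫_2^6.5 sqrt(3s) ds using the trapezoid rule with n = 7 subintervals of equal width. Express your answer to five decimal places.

15.86013

Δs = (6.5 − 2)/7 = 9/14.
f(2) ≈ 2.44949, f(37/14) ≈ 2.81577, f(23/7) ≈ 3.13961, f(55/14) ≈ 3.43303, f(32/7) ≈ 3.70328, f(73/14) ≈ 3.95511, f(41/7) ≈ 4.19183, f(6.5) ≈ 4.41588.
T_7 = (Δs/2)·[f(s_0) + 2f(s_1) + ... + 2f(s_{6}) + f(s_7)].
Sum ≈ 15.86013.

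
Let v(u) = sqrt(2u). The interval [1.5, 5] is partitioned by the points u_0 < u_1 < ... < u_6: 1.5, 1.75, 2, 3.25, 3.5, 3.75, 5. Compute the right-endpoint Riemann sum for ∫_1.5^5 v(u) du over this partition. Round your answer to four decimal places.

9.4535

Subinterval widths: 0.25, 0.25, 1.25, 0.25, 0.25, 1.25.
Right endpoints: 1.75, 2, 3.25, 3.5, 3.75, 5.
v(1.75) ≈ 1.8708, v(2) ≈ 2.0000, v(3.25) ≈ 2.5495, v(3.5) ≈ 2.6458, v(3.75) ≈ 2.7386, v(5) ≈ 3.1623.
Sum = Σ Δu_i · v(u_i).
Sum ≈ 9.4535.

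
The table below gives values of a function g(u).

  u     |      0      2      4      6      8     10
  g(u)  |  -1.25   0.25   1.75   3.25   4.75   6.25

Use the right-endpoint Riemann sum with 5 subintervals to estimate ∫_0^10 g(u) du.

32.5

Δu = 2.
Sum = 2·[0.25 + 1.75 + 3.25 + 4.75 + 6.25] = 32.5.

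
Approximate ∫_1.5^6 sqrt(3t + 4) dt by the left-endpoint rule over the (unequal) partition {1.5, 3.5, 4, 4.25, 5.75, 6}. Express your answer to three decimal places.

Subinterval widths: 2, 0.5, 0.25, 1.5, 0.25.
Left endpoints: 1.5, 3.5, 4, 4.25, 5.75.
f(1.5) ≈ 2.915, f(3.5) ≈ 3.808, f(4) ≈ 4.000, f(4.25) ≈ 4.093, f(5.75) ≈ 4.610.
Sum = Σ Δt_i · f(t_i).
Sum ≈ 16.026.

16.026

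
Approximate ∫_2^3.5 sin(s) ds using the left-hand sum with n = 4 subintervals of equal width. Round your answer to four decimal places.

Δs = (3.5 − 2)/4 = 0.375.
Left endpoints: 2, 2.375, 2.75, 3.125.
f(2) ≈ 0.9093, f(2.375) ≈ 0.6937, f(2.75) ≈ 0.3817, f(3.125) ≈ 0.0166.
Sum = Δs · [f(2) + f(2.375) + f(2.75) + f(3.125)].
Sum ≈ 0.7505.

0.7505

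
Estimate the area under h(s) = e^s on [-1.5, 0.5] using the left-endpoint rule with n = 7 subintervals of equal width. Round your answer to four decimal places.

1.2316

Δs = (0.5 − (-1.5))/7 = 2/7.
Left endpoints: -1.5, -17/14, -13/14, -9/14, -5/14, -1/14, 3/14.
h(-1.5) ≈ 0.2231, h(-17/14) ≈ 0.2969, h(-13/14) ≈ 0.3951, h(-9/14) ≈ 0.5258, h(-5/14) ≈ 0.6997, h(-1/14) ≈ 0.9311, h(3/14) ≈ 1.2390.
Sum = Δs · [h(-1.5) + h(-17/14) + h(-13/14) + ...].
Sum ≈ 1.2316.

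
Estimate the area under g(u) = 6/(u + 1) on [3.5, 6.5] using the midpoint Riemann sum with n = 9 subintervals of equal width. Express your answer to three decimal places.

3.064

Δu = (6.5 − 3.5)/9 = 1/3.
Midpoints: 11/3, 4, 13/3, 14/3, 5, 16/3, 17/3, 6, 19/3.
g(11/3) = 9/7, g(4) = 1.2, g(13/3) = 1.125, g(14/3) = 18/17, g(5) = 1, g(16/3) = 18/19, g(17/3) = 0.9, g(6) = 6/7, g(19/3) = 9/11.
Sum = Δu · [g(11/3) + g(4) + g(13/3) + ...].
Sum ≈ 3.064.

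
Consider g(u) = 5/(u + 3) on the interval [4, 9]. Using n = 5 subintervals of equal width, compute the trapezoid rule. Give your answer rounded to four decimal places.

2.7006

Δu = (9 − 4)/5 = 1.
g(4) = 5/7, g(5) = 0.625, g(6) = 5/9, g(7) = 0.5, g(8) = 5/11, g(9) = 5/12.
T_5 = (Δu/2)·[g(u_0) + 2g(u_1) + ... + 2g(u_{4}) + g(u_5)].
Sum ≈ 2.7006.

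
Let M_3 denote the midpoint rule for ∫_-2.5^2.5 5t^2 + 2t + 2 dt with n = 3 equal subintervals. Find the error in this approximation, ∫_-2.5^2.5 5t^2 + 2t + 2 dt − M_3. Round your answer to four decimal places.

5.7870

Exact integral: ∫_-2.5^2.5 f(t) dt ≈ 62.083333.
M_3 ≈ 56.296296.
Error ≈ 62.083333 − 56.296296 ≈ 5.7870.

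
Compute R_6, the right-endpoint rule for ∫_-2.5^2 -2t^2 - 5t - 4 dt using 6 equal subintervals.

Δt = (2 − (-2.5))/6 = 0.75.
Right endpoints: -1.75, -1, -0.25, 0.5, 1.25, 2.
f(-1.75) = -1.375, f(-1) = -1, f(-0.25) = -2.875, f(0.5) = -7, f(1.25) = -13.375, f(2) = -22.
Sum = Δt · [f(-1.75) + f(-1) + f(-0.25) + ...].
Sum = -35.71875.

-35.71875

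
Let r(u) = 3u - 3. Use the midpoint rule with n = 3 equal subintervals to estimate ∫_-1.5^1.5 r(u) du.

-9

Δu = (1.5 − (-1.5))/3 = 1.
Midpoints: -1, 0, 1.
r(-1) = -6, r(0) = -3, r(1) = 0.
Sum = Δu · [r(-1) + r(0) + r(1)].
Sum = -9.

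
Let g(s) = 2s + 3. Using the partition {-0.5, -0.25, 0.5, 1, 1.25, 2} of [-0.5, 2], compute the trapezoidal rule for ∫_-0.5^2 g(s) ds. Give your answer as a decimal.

11.25

Subinterval widths: 0.25, 0.75, 0.5, 0.25, 0.75.
g(-0.5) = 2, g(-0.25) = 2.5, g(0.5) = 4, g(1) = 5, g(1.25) = 5.5, g(2) = 7.
On each subinterval the trapezoid contributes (Δs_i/2)·[g(s_{i-1}) + g(s_i)].
Sum = 11.25.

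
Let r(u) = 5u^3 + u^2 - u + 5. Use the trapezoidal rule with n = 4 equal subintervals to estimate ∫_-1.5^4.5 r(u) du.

Δu = (4.5 − (-1.5))/4 = 1.5.
r(-1.5) = -8.125, r(0) = 5, r(1.5) = 22.625, r(3) = 146, r(4.5) = 476.375.
T_4 = (Δu/2)·[r(u_0) + 2r(u_1) + 2r(u_2) + 2r(u_3) + r(u_4)].
Sum = 611.625.

611.625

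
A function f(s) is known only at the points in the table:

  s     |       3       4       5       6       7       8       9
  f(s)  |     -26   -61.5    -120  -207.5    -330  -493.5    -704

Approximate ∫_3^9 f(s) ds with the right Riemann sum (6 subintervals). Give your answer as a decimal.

Δs = 1.
Sum = 1·[(-61.5) + (-120) + (-207.5) + (-330) + (-493.5) + (-704)] = -1916.5.

-1916.5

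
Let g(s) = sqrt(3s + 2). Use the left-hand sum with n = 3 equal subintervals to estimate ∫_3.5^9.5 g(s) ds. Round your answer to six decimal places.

25.572888

Δs = (9.5 − 3.5)/3 = 2.
Left endpoints: 3.5, 5.5, 7.5.
g(3.5) ≈ 3.535534, g(5.5) ≈ 4.301163, g(7.5) ≈ 4.949747.
Sum = Δs · [g(3.5) + g(5.5) + g(7.5)].
Sum ≈ 25.572888.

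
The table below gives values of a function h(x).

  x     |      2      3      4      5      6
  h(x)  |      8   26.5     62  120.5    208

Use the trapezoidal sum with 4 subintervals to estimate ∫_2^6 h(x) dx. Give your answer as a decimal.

317

Δx = 1.
T_4 = (1/2)·[8 + 2·26.5 + 2·62 + 2·120.5 + 208] = 317.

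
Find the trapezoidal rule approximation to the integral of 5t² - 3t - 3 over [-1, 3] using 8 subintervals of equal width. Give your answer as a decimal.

23.5

Δt = (3 − (-1))/8 = 0.5.
f(-1) = 5, f(-0.5) = -0.25, f(0) = -3, f(0.5) = -3.25, f(1) = -1, f(1.5) = 3.75, f(2) = 11, f(2.5) = 20.75, f(3) = 33.
T_8 = (Δt/2)·[f(t_0) + 2f(t_1) + ... + 2f(t_{7}) + f(t_8)].
Sum = 23.5.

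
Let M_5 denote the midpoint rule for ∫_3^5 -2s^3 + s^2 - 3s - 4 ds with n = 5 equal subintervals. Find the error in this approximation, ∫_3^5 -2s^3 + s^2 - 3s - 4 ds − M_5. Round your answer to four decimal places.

-0.6133

Exact integral: ∫_3^5 f(s) ds ≈ -271.333333.
M_5 = -270.72.
Error ≈ -271.333333 − (-270.72) ≈ -0.6133.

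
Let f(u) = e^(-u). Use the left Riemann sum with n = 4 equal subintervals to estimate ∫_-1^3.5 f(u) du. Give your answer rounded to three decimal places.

Δu = (3.5 − (-1))/4 = 1.125.
Left endpoints: -1, 0.125, 1.25, 2.375.
f(-1) ≈ 2.718, f(0.125) ≈ 0.882, f(1.25) ≈ 0.287, f(2.375) ≈ 0.093.
Sum = Δu · [f(-1) + f(0.125) + f(1.25) + f(2.375)].
Sum ≈ 4.478.

4.478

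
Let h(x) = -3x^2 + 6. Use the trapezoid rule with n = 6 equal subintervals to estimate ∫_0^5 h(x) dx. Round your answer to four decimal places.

Δx = (5 − 0)/6 = 5/6.
h(0) = 6, h(5/6) = 47/12, h(5/3) = -7/3, h(2.5) = -12.75, h(10/3) = -82/3, h(25/6) = -553/12, h(5) = -69.
T_6 = (Δx/2)·[h(x_0) + 2h(x_1) + ... + 2h(x_{5}) + h(x_6)].
Sum ≈ -96.7361.

-96.7361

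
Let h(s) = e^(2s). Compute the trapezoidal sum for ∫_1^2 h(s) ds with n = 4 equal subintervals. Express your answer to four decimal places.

24.0943

Δs = (2 − 1)/4 = 0.25.
h(1) ≈ 7.3891, h(1.25) ≈ 12.1825, h(1.5) ≈ 20.0855, h(1.75) ≈ 33.1155, h(2) ≈ 54.5982.
T_4 = (Δs/2)·[h(s_0) + 2h(s_1) + 2h(s_2) + 2h(s_3) + h(s_4)].
Sum ≈ 24.0943.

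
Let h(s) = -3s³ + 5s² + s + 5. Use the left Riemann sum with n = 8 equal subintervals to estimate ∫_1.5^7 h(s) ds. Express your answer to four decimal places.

Δs = (7 − 1.5)/8 = 0.6875.
Left endpoints: 1.5, 2.1875, 2.875, 3.5625, 4.25, 4.9375, 5.625, 6.3125.
h(1.5) = 7.625, h(2.1875) = -1185/4096, h(2.875) = -11309/512, h(3.5625) = -260587/4096, h(4.25) = -130.734375, h(4.9375) = -939133/4096, h(5.625) = -186935/512, h(6.3125) = -2228487/4096.
Sum = Δs · [h(1.5) + h(2.1875) + h(2.875) + ...].
Sum ≈ -926.4465.

-926.4465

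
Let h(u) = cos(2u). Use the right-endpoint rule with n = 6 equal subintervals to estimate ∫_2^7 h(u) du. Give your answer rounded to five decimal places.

Δu = (7 − 2)/6 = 5/6.
Right endpoints: 17/6, 11/3, 4.5, 16/3, 37/6, 7.
h(17/6) ≈ 0.81590, h(11/3) ≈ 0.49744, h(4.5) ≈ -0.91113, h(16/3) ≈ -0.32301, h(37/6) ≈ 0.97297, h(7) ≈ 0.13674.
Sum = Δu · [h(17/6) + h(11/3) + h(4.5) + ...].
Sum ≈ 0.99075.

0.99075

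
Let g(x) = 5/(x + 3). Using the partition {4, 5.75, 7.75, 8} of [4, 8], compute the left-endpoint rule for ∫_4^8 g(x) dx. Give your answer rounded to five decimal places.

2.50914

Subinterval widths: 1.75, 2, 0.25.
Left endpoints: 4, 5.75, 7.75.
g(4) = 5/7, g(5.75) = 4/7, g(7.75) = 20/43.
Sum = Σ Δx_i · g(x_i).
Sum ≈ 2.50914.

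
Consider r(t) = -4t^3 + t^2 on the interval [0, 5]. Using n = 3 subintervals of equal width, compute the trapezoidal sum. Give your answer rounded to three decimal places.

Δt = (5 − 0)/3 = 5/3.
r(0) = 0, r(5/3) = -425/27, r(10/3) = -3700/27, r(5) = -475.
T_3 = (Δt/2)·[r(t_0) + 2r(t_1) + 2r(t_2) + r(t_3)].
Sum ≈ -650.463.

-650.463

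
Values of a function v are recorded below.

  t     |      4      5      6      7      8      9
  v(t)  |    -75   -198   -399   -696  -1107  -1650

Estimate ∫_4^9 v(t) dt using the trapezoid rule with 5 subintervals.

-3262.5

Δt = 1.
T_5 = (1/2)·[(-75) + 2·(-198) + 2·(-399) + 2·(-696) + 2·(-1107) + (-1650)] = -3262.5.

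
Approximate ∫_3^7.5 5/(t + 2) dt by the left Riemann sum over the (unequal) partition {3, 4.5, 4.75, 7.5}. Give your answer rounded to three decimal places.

Subinterval widths: 1.5, 0.25, 2.75.
Left endpoints: 3, 4.5, 4.75.
f(3) = 1, f(4.5) = 10/13, f(4.75) = 20/27.
Sum = Σ Δt_i · f(t_i).
Sum ≈ 3.729.

3.729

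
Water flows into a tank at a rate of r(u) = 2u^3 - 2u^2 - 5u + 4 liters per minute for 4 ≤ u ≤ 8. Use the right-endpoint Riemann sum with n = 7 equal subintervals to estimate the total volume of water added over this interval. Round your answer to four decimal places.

Δu = (8 − 4)/7 = 4/7.
Right endpoints: 32/7, 36/7, 40/7, 44/7, 48/7, 52/7, 8.
r(32/7) = 44732/343, r(36/7) = 67720/343, r(40/7) = 97172/343, r(44/7) = 133856/343, r(48/7) = 178540/343, r(52/7) = 231992/343, r(8) = 860.
Sum = Δu · [r(32/7) + r(36/7) + r(40/7) + ...].
Sum ≈ 1747.5918.

1747.5918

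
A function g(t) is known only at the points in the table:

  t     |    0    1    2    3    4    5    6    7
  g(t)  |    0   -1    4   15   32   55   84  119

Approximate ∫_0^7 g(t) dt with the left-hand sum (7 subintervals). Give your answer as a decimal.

Δt = 1.
Sum = 1·[0 + (-1) + 4 + 15 + 32 + 55 + 84] = 189.

189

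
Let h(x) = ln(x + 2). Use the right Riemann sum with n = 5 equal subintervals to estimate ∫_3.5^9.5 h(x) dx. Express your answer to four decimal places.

Δx = (9.5 − 3.5)/5 = 1.2.
Right endpoints: 4.7, 5.9, 7.1, 8.3, 9.5.
h(4.7) ≈ 1.9021, h(5.9) ≈ 2.0669, h(7.1) ≈ 2.2083, h(8.3) ≈ 2.3321, h(9.5) ≈ 2.4423.
Sum = Δx · [h(4.7) + h(5.9) + h(7.1) + h(8.3) + h(9.5)].
Sum ≈ 13.1421.

13.1421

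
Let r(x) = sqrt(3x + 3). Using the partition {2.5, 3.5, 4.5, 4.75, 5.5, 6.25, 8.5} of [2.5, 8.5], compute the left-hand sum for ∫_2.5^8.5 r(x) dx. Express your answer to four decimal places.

24.8503

Subinterval widths: 1, 1, 0.25, 0.75, 0.75, 2.25.
Left endpoints: 2.5, 3.5, 4.5, 4.75, 5.5, 6.25.
r(2.5) ≈ 3.2404, r(3.5) ≈ 3.6742, r(4.5) ≈ 4.0620, r(4.75) ≈ 4.1533, r(5.5) ≈ 4.4159, r(6.25) ≈ 4.6637.
Sum = Σ Δx_i · r(x_i).
Sum ≈ 24.8503.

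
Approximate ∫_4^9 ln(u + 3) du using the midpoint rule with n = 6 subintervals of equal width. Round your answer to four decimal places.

11.1992

Δu = (9 − 4)/6 = 5/6.
Midpoints: 53/12, 5.25, 73/12, 83/12, 7.75, 103/12.
f(53/12) ≈ 2.0037, f(5.25) ≈ 2.1102, f(73/12) ≈ 2.2064, f(83/12) ≈ 2.2942, f(7.75) ≈ 2.3749, f(103/12) ≈ 2.4496.
Sum = Δu · [f(53/12) + f(5.25) + f(73/12) + ...].
Sum ≈ 11.1992.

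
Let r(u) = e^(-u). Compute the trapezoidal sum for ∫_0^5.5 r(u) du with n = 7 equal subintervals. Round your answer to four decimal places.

1.0466

Δu = (5.5 − 0)/7 = 11/14.
r(0) ≈ 1.0000, r(11/14) ≈ 0.4558, r(11/7) ≈ 0.2077, r(33/14) ≈ 0.0947, r(22/7) ≈ 0.0432, r(55/14) ≈ 0.0197, r(33/7) ≈ 0.0090, r(5.5) ≈ 0.0041.
T_7 = (Δu/2)·[r(u_0) + 2r(u_1) + ... + 2r(u_{6}) + r(u_7)].
Sum ≈ 1.0466.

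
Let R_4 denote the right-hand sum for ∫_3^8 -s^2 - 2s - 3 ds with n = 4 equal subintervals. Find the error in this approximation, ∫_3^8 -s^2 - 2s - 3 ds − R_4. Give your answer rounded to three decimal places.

Exact integral: ∫_3^8 f(s) ds ≈ -231.66667.
R_4 = -273.59375.
Error ≈ -231.66667 − (-273.59375) ≈ 41.927.

41.927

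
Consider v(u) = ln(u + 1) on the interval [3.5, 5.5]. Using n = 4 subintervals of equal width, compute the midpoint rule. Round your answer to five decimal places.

3.39908

Δu = (5.5 − 3.5)/4 = 0.5.
Midpoints: 3.75, 4.25, 4.75, 5.25.
v(3.75) ≈ 1.55814, v(4.25) ≈ 1.65823, v(4.75) ≈ 1.74920, v(5.25) ≈ 1.83258.
Sum = Δu · [v(3.75) + v(4.25) + v(4.75) + v(5.25)].
Sum ≈ 3.39908.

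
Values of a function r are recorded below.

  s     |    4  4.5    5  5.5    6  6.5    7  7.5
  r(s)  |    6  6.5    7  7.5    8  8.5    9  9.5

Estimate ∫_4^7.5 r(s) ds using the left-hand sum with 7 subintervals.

Δs = 0.5.
Sum = 0.5·[6 + 6.5 + 7 + 7.5 + 8 + 8.5 + 9] = 26.25.

26.25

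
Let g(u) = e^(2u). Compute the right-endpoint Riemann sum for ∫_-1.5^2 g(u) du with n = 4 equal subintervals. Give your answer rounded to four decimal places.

Δu = (2 − (-1.5))/4 = 0.875.
Right endpoints: -0.625, 0.25, 1.125, 2.
g(-0.625) ≈ 0.2865, g(0.25) ≈ 1.6487, g(1.125) ≈ 9.4877, g(2) ≈ 54.5982.
Sum = Δu · [g(-0.625) + g(0.25) + g(1.125) + g(2)].
Sum ≈ 57.7685.

57.7685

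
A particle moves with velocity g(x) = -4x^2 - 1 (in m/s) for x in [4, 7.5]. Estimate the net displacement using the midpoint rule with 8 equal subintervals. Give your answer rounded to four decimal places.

-480.4434

Δx = (7.5 − 4)/8 = 0.4375.
Midpoints: 4.21875, 4.65625, 5.09375, 5.53125, 5.96875, 6.40625, 6.84375, 7.28125.
g(4.21875) = -72.19140625, g(4.65625) = -87.72265625, g(5.09375) = -104.78515625, g(5.53125) = -123.37890625, g(5.96875) = -143.50390625, g(6.40625) = -165.16015625, g(6.84375) = -188.34765625, g(7.28125) = -213.06640625.
Sum = Δx · [g(4.21875) + g(4.65625) + g(5.09375) + ...].
Sum ≈ -480.4434.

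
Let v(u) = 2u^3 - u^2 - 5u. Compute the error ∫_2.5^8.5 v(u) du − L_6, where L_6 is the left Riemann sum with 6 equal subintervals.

Exact integral: ∫_2.5^8.5 v(u) du = 2226.
L_6 = 1707.5.
Error = 2226 − 1707.5 = 518.5.

518.5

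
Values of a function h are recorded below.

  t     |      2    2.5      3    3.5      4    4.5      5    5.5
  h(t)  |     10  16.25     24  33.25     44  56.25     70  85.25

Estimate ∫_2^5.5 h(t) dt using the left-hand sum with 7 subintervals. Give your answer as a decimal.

Δt = 0.5.
Sum = 0.5·[10 + 16.25 + 24 + 33.25 + 44 + 56.25 + 70] = 126.875.

126.875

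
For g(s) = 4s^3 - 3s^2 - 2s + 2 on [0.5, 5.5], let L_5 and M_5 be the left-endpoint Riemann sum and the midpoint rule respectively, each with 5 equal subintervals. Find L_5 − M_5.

-241.25

L_5 = 473.75.
M_5 = 715.
L_5 − M_5 = -241.25.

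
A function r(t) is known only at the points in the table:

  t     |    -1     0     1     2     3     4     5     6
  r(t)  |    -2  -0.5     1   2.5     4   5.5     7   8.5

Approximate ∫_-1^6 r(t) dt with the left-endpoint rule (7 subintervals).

Δt = 1.
Sum = 1·[(-2) + (-0.5) + 1 + 2.5 + 4 + 5.5 + 7] = 17.5.

17.5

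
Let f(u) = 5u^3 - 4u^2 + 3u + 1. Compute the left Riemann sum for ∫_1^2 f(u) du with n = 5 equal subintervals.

Δu = (2 − 1)/5 = 0.2.
Left endpoints: 1, 1.2, 1.4, 1.6, 1.8.
f(1) = 5, f(1.2) = 7.48, f(1.4) = 11.08, f(1.6) = 16.04, f(1.8) = 22.6.
Sum = Δu · [f(1) + f(1.2) + f(1.4) + f(1.6) + f(1.8)].
Sum = 12.44.

12.44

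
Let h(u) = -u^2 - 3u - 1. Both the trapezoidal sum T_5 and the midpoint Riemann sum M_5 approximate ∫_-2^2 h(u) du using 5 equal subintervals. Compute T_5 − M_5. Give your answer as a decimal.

-0.64

T_5 = -9.76.
M_5 = -9.12.
T_5 − M_5 = -0.64.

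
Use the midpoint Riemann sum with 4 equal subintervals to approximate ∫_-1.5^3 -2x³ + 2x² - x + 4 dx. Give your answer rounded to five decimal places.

-1.90723

Δx = (3 − (-1.5))/4 = 1.125.
Midpoints: -0.9375, 0.1875, 1.3125, 2.4375.
f(-0.9375) = 17087/2048, f(0.1875) = 7925/2048, f(1.3125) = 3299/2048, f(2.4375) = -31783/2048.
Sum = Δx · [f(-0.9375) + f(0.1875) + f(1.3125) + f(2.4375)].
Sum ≈ -1.90723.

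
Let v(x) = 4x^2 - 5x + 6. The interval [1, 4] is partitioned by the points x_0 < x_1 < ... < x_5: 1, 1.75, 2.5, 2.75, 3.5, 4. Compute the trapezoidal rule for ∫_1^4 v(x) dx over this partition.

Subinterval widths: 0.75, 0.75, 0.25, 0.75, 0.5.
v(1) = 5, v(1.75) = 9.5, v(2.5) = 18.5, v(2.75) = 22.5, v(3.5) = 37.5, v(4) = 50.
On each subinterval the trapezoid contributes (Δx_i/2)·[v(x_{i-1}) + v(x_i)].
Sum = 65.4375.

65.4375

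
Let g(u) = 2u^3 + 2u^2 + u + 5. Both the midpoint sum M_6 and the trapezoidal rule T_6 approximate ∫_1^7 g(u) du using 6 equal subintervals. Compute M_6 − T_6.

M_6 = 1469.
T_6 = 1508.
M_6 − T_6 = -39.

-39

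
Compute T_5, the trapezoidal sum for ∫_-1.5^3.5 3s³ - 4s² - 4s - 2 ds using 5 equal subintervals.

21.25

Δs = (3.5 − (-1.5))/5 = 1.
f(-1.5) = -15.125, f(-0.5) = -1.375, f(0.5) = -4.625, f(1.5) = -6.875, f(2.5) = 9.875, f(3.5) = 63.625.
T_5 = (Δs/2)·[f(s_0) + 2f(s_1) + ... + 2f(s_{4}) + f(s_5)].
Sum = 21.25.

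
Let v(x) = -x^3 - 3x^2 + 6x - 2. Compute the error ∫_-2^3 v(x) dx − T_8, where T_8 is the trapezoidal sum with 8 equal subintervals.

Exact integral: ∫_-2^3 v(x) dx = -46.25.
T_8 = -47.71484375.
Error = -46.25 − (-47.71484375) = 1.46484375.

1.46484375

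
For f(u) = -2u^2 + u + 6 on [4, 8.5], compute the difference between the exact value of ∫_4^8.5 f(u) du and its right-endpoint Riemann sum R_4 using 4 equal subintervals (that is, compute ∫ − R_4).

62.6484375

Exact integral: ∫_4^8.5 f(u) du = -311.625.
R_4 = -374.2734375.
Error = -311.625 − (-374.2734375) = 62.6484375.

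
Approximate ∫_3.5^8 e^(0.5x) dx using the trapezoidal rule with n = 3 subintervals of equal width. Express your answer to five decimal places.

Δx = (8 − 3.5)/3 = 1.5.
f(3.5) ≈ 5.75460, f(5) ≈ 12.18249, f(6.5) ≈ 25.79034, f(8) ≈ 54.59815.
T_3 = (Δx/2)·[f(x_0) + 2f(x_1) + 2f(x_2) + f(x_3)].
Sum ≈ 102.22382.

102.22382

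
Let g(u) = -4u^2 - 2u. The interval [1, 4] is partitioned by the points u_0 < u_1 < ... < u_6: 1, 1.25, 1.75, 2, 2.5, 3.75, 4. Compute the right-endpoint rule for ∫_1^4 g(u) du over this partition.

-127.75

Subinterval widths: 0.25, 0.5, 0.25, 0.5, 1.25, 0.25.
Right endpoints: 1.25, 1.75, 2, 2.5, 3.75, 4.
g(1.25) = -8.75, g(1.75) = -15.75, g(2) = -20, g(2.5) = -30, g(3.75) = -63.75, g(4) = -72.
Sum = Σ Δu_i · g(u_i).
Sum = -127.75.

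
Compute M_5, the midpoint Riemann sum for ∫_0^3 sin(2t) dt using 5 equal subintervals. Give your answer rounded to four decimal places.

0.0212

Δt = (3 − 0)/5 = 0.6.
Midpoints: 0.3, 0.9, 1.5, 2.1, 2.7.
f(0.3) ≈ 0.5646, f(0.9) ≈ 0.9738, f(1.5) ≈ 0.1411, f(2.1) ≈ -0.8716, f(2.7) ≈ -0.7728.
Sum = Δt · [f(0.3) + f(0.9) + f(1.5) + f(2.1) + f(2.7)].
Sum ≈ 0.0212.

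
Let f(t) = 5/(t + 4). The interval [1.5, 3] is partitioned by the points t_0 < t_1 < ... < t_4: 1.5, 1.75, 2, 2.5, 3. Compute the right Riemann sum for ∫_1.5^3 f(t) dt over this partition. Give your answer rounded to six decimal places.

Subinterval widths: 0.25, 0.25, 0.5, 0.5.
Right endpoints: 1.75, 2, 2.5, 3.
f(1.75) = 20/23, f(2) = 5/6, f(2.5) = 10/13, f(3) = 5/7.
Sum = Σ Δt_i · f(t_i).
Sum ≈ 1.167483.

1.167483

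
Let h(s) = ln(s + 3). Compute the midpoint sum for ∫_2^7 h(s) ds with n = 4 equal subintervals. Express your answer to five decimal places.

9.98513

Δs = (7 − 2)/4 = 1.25.
Midpoints: 2.625, 3.875, 5.125, 6.375.
h(2.625) ≈ 1.72722, h(3.875) ≈ 1.92789, h(5.125) ≈ 2.09495, h(6.375) ≈ 2.23805.
Sum = Δs · [h(2.625) + h(3.875) + h(5.125) + h(6.375)].
Sum ≈ 9.98513.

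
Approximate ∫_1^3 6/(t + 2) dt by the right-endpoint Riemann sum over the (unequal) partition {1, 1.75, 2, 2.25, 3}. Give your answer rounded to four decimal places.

Subinterval widths: 0.75, 0.25, 0.25, 0.75.
Right endpoints: 1.75, 2, 2.25, 3.
f(1.75) = 1.6, f(2) = 1.5, f(2.25) = 24/17, f(3) = 1.2.
Sum = Σ Δt_i · f(t_i).
Sum ≈ 2.8279.

2.8279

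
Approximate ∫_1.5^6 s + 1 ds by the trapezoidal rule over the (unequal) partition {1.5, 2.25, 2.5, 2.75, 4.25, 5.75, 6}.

21.375

Subinterval widths: 0.75, 0.25, 0.25, 1.5, 1.5, 0.25.
f(1.5) = 2.5, f(2.25) = 3.25, f(2.5) = 3.5, f(2.75) = 3.75, f(4.25) = 5.25, f(5.75) = 6.75, f(6) = 7.
On each subinterval the trapezoid contributes (Δs_i/2)·[f(s_{i-1}) + f(s_i)].
Sum = 21.375.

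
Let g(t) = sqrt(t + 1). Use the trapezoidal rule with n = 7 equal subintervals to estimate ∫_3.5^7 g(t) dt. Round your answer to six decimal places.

8.719757

Δt = (7 − 3.5)/7 = 0.5.
g(3.5) ≈ 2.121320, g(4) ≈ 2.236068, g(4.5) ≈ 2.345208, g(5) ≈ 2.449490, g(5.5) ≈ 2.549510, g(6) ≈ 2.645751, g(6.5) ≈ 2.738613, g(7) ≈ 2.828427.
T_7 = (Δt/2)·[g(t_0) + 2g(t_1) + ... + 2g(t_{6}) + g(t_7)].
Sum ≈ 8.719757.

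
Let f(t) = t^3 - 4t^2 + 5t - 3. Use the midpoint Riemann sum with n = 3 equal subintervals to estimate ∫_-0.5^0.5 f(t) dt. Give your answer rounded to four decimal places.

-3.2963

Δt = (0.5 − (-0.5))/3 = 1/3.
Midpoints: -1/3, 0, 1/3.
f(-1/3) = -139/27, f(0) = -3, f(1/3) = -47/27.
Sum = Δt · [f(-1/3) + f(0) + f(1/3)].
Sum ≈ -3.2963.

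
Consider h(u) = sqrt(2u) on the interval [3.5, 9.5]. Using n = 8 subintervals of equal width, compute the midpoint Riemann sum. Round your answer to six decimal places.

21.436414

Δu = (9.5 − 3.5)/8 = 0.75.
Midpoints: 3.875, 4.625, 5.375, 6.125, 6.875, 7.625, 8.375, 9.125.
h(3.875) ≈ 2.783882, h(4.625) ≈ 3.041381, h(5.375) ≈ 3.278719, h(6.125) ≈ 3.500000, h(6.875) ≈ 3.708099, h(7.625) ≈ 3.905125, h(8.375) ≈ 4.092676, h(9.125) ≈ 4.272002.
Sum = Δu · [h(3.875) + h(4.625) + h(5.375) + ...].
Sum ≈ 21.436414.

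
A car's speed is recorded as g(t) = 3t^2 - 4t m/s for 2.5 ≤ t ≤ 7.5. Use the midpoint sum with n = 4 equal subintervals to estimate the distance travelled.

304.296875

Δt = (7.5 − 2.5)/4 = 1.25.
Midpoints: 3.125, 4.375, 5.625, 6.875.
g(3.125) = 16.796875, g(4.375) = 39.921875, g(5.625) = 72.421875, g(6.875) = 114.296875.
Sum = Δt · [g(3.125) + g(4.375) + g(5.625) + g(6.875)].
Sum = 304.296875.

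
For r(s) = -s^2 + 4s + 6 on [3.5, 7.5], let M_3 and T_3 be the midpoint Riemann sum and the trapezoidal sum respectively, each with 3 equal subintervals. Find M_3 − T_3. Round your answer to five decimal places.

M_3 ≈ -13.7407407.
T_3 ≈ -15.5185185.
M_3 − T_3 ≈ 1.77778.

1.77778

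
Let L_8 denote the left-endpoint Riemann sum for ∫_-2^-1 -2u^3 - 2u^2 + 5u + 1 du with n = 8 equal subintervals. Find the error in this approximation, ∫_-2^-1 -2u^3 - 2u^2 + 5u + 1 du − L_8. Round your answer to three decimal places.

Exact integral: ∫_-2^-1 f(u) du ≈ -3.66667.
L_8 = -3.4609375.
Error ≈ -3.66667 − (-3.4609375) ≈ -0.206.

-0.206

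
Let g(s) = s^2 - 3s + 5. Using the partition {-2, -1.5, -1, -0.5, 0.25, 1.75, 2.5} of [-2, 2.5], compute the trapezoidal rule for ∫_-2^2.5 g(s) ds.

27.765625

Subinterval widths: 0.5, 0.5, 0.5, 0.75, 1.5, 0.75.
g(-2) = 15, g(-1.5) = 11.75, g(-1) = 9, g(-0.5) = 6.75, g(0.25) = 4.3125, g(1.75) = 2.8125, g(2.5) = 3.75.
On each subinterval the trapezoid contributes (Δs_i/2)·[g(s_{i-1}) + g(s_i)].
Sum = 27.765625.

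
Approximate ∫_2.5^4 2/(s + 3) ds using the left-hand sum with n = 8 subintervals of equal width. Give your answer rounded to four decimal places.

0.4897

Δs = (4 − 2.5)/8 = 0.1875.
Left endpoints: 2.5, 2.6875, 2.875, 3.0625, 3.25, 3.4375, 3.625, 3.8125.
f(2.5) = 4/11, f(2.6875) = 32/91, f(2.875) = 16/47, f(3.0625) = 32/97, f(3.25) = 0.32, f(3.4375) = 32/103, f(3.625) = 16/53, f(3.8125) = 32/109.
Sum = Δs · [f(2.5) + f(2.6875) + f(2.875) + ...].
Sum ≈ 0.4897.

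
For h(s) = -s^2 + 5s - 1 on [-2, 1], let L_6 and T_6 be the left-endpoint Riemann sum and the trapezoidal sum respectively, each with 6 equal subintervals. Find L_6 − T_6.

L_6 = -18.125.
T_6 = -13.625.
L_6 − T_6 = -4.5.

-4.5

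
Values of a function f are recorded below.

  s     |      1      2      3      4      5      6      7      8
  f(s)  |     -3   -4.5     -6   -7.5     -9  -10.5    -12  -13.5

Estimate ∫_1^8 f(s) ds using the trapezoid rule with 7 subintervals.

Δs = 1.
T_7 = (1/2)·[(-3) + 2·(-4.5) + 2·(-6) + 2·(-7.5) + 2·(-9) + 2·(-10.5) + 2·(-12) + (-13.5)] = -57.75.

-57.75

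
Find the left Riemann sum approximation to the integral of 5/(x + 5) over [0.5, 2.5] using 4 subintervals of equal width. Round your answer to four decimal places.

1.6130

Δx = (2.5 − 0.5)/4 = 0.5.
Left endpoints: 0.5, 1, 1.5, 2.
f(0.5) = 10/11, f(1) = 5/6, f(1.5) = 10/13, f(2) = 5/7.
Sum = Δx · [f(0.5) + f(1) + f(1.5) + f(2)].
Sum ≈ 1.6130.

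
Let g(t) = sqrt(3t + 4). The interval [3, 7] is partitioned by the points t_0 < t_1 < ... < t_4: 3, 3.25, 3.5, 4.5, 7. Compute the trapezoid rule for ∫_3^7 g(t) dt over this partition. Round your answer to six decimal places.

17.328423

Subinterval widths: 0.25, 0.25, 1, 2.5.
g(3) ≈ 3.605551, g(3.25) ≈ 3.708099, g(3.5) ≈ 3.807887, g(4.5) ≈ 4.183300, g(7) ≈ 5.000000.
On each subinterval the trapezoid contributes (Δt_i/2)·[g(t_{i-1}) + g(t_i)].
Sum ≈ 17.328423.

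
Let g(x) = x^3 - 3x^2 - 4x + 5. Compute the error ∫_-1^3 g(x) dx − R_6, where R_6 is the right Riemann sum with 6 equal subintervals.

Exact integral: ∫_-1^3 g(x) dx = -4.
R_6 = -8.
Error = -4 − (-8) = 4.

4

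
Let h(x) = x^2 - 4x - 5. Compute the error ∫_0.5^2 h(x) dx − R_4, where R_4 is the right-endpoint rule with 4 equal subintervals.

Exact integral: ∫_0.5^2 h(x) dx = -12.375.
R_4 = -12.76171875.
Error = -12.375 − (-12.76171875) = 0.38671875.

0.38671875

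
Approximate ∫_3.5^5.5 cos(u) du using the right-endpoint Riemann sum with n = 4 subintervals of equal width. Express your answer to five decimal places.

Δu = (5.5 − 3.5)/4 = 0.5.
Right endpoints: 4, 4.5, 5, 5.5.
f(4) ≈ -0.65364, f(4.5) ≈ -0.21080, f(5) ≈ 0.28366, f(5.5) ≈ 0.70867.
Sum = Δu · [f(4) + f(4.5) + f(5) + f(5.5)].
Sum ≈ 0.06395.

0.06395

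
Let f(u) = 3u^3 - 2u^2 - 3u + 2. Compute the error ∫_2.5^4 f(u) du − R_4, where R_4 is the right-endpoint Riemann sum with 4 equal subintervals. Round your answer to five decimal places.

Exact integral: ∫_2.5^4 f(u) du = 118.828125.
R_4 ≈ 142.4970703.
Error ≈ 118.828125 − 142.4970703 ≈ -23.66895.

-23.66895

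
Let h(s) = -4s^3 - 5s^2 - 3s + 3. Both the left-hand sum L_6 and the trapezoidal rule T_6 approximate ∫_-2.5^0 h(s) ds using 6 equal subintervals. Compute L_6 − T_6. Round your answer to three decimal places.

8.073

L_6 ≈ 38.69213.
T_6 ≈ 30.61921.
L_6 − T_6 ≈ 8.073.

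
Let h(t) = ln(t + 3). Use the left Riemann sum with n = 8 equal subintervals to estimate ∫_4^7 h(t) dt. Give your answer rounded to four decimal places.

6.3371

Δt = (7 − 4)/8 = 0.375.
Left endpoints: 4, 4.375, 4.75, 5.125, 5.5, 5.875, 6.25, 6.625.
h(4) ≈ 1.9459, h(4.375) ≈ 1.9981, h(4.75) ≈ 2.0477, h(5.125) ≈ 2.0949, h(5.5) ≈ 2.1401, h(5.875) ≈ 2.1832, h(6.25) ≈ 2.2246, h(6.625) ≈ 2.2644.
Sum = Δt · [h(4) + h(4.375) + h(4.75) + ...].
Sum ≈ 6.3371.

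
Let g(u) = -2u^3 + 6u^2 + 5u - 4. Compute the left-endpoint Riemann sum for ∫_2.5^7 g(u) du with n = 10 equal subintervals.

Δu = (7 − 2.5)/10 = 0.45.
Left endpoints: 2.5, 2.95, 3.4, 3.85, 4.3, 4.75, 5.2, 5.65, 6.1, 6.55.
g(2.5) = 14.75, g(2.95) = 11.62025, g(3.4) = 3.752, g(3.85) = -9.94825, g(4.3) = -30.574, g(4.75) = -59.21875, g(5.2) = -96.976, g(5.65) = -144.93925, g(6.1) = -204.202, g(6.55) = -275.85775.
Sum = Δu · [g(2.5) + g(2.95) + g(3.4) + ...].
Sum = -356.2171875.

-356.2171875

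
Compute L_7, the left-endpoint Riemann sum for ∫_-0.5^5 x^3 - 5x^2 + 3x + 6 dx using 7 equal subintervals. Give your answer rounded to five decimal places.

Δx = (5 − (-0.5))/7 = 11/14.
Left endpoints: -0.5, 2/7, 15/14, 13/7, 37/14, 24/7, 59/14.
f(-0.5) = 3.125, f(2/7) = 2220/343, f(15/14) = 12909/2744, f(13/7) = 251/343, f(37/14) = -6957/2744, f(24/7) = -750/343, f(59/14) = 12865/2744.
Sum = Δx · [f(-0.5) + f(2/7) + f(15/14) + ...].
Sum ≈ 11.78571.

11.78571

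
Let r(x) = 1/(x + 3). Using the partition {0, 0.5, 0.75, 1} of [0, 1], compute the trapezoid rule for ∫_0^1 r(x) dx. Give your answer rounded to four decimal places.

Subinterval widths: 0.5, 0.25, 0.25.
r(0) = 1/3, r(0.5) = 2/7, r(0.75) = 4/15, r(1) = 0.25.
On each subinterval the trapezoid contributes (Δx_i/2)·[r(x_{i-1}) + r(x_i)].
Sum ≈ 0.2884.

0.2884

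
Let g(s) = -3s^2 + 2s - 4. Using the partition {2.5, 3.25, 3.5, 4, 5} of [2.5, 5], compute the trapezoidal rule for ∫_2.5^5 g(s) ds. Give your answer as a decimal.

-101.40625

Subinterval widths: 0.75, 0.25, 0.5, 1.
g(2.5) = -17.75, g(3.25) = -29.1875, g(3.5) = -33.75, g(4) = -44, g(5) = -69.
On each subinterval the trapezoid contributes (Δs_i/2)·[g(s_{i-1}) + g(s_i)].
Sum = -101.40625.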